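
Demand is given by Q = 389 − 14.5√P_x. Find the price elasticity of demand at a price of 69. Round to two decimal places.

At P_x = 69, Q = 268.554.
dQ/dP_x = −14.5/(2√P_x) = −14.5/(2·8.3066).
Point elasticity E = (dQ/dP_x)·(P_x/Q) = -0.8728 × 69/268.554 ≈ -0.22.
|E| < 1, so demand is inelastic at this price.

-0.22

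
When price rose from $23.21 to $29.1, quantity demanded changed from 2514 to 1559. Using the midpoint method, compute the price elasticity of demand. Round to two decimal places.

-2.08

%Δq = (1559 − 2514)/[(2514 + 1559)/2] = -955/2036.5 ≈ -0.4689.
%Δp = (29.1 − 23.21)/[(23.21 + 29.1)/2] = 5.89/26.155 ≈ 0.2252.
Arc elasticity E = %Δq/%Δp ≈ -0.4689/0.2252 ≈ -2.08.
|E| > 1: demand is elastic over this range.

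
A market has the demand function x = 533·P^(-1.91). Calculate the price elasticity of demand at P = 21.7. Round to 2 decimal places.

For a Cobb–Douglas (constant-elasticity) form x = A·P^α·…, the elasticity with respect to P equals the exponent α at every point.
Here the exponent on P is -1.91, so the price elasticity of demand is -1.91.

-1.91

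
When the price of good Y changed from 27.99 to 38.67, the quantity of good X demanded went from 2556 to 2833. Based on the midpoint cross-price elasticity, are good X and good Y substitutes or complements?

substitutes

%ΔQ_x = (2833 − 2556)/[(2556+2833)/2] = 277/2694.5 ≈ 0.1028.
%ΔP_y = (38.67 − 27.99)/[(27.99+38.67)/2] ≈ 0.3204.
E_xy = 0.1028/0.3204 ≈ 0.321.
E_xy > 0, so the goods are substitutes.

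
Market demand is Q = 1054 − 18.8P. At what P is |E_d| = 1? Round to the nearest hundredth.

28.03

For linear demand Q = a − bP, E = −bP/(a − bP). |E| = 1 ⇒ bP = a − bP ⇒ P = a/(2b).
P = 1054/(2·18.8) ≈ 28.03.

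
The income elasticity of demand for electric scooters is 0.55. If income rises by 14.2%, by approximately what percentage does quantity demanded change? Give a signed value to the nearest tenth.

7.8

%ΔQ ≈ E × %ΔI = (0.55) × (14.2%) ≈ 7.8%.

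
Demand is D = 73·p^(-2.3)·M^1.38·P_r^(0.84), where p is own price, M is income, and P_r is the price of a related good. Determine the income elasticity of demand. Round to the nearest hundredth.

1.38

For a Cobb–Douglas (constant-elasticity) form D = A·M^α·…, the elasticity with respect to M equals the exponent α at every point.
Here the exponent on M is 1.38, so the income elasticity of demand is 1.38.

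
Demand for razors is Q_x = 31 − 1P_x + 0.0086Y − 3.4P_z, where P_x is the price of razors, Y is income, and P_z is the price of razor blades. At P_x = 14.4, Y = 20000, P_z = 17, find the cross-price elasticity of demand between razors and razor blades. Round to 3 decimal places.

Q_x = 31 − 1(14.4) + 0.0086(20000) − 3.4(17) = 31 − 14.4 + 172 − 57.8 = 130.8.
∂Q_x/∂P_z = −3.4, so E_xy = -3.4·(17/130.8) ≈ -0.442.
E_xy < 0: the goods are complements.

-0.442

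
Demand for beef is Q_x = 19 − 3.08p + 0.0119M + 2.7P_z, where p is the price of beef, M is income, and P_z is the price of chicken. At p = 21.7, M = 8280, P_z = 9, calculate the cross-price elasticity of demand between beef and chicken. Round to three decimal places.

At the given point, Q_x = 19 − 3.08(21.7) + 0.0119(8280) + 2.7(9) = 19 − 66.836 + 98.532 + 24.3 = 74.996.
∂Q_x/∂P_z = +2.7, so E_xy = 2.7·(9/74.996) ≈ 0.324.
E_xy > 0: the goods are substitutes.

0.324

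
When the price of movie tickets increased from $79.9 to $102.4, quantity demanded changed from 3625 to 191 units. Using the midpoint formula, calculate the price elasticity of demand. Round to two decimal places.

-7.29

%ΔQ = (191 − 3625)/[(3625 + 191)/2] = -3434/1908 ≈ -1.7998.
%Δp = (102.4 − 79.9)/[(79.9 + 102.4)/2] = 22.5/91.15 ≈ 0.2468.
Arc elasticity E = %ΔQ/%Δp ≈ -1.7998/0.2468 ≈ -7.29.
|E| > 1: demand is elastic over this range.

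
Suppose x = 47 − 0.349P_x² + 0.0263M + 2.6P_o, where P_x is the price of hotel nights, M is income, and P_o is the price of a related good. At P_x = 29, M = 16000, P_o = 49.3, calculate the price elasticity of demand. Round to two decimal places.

At the given point, x = 47 − 0.349(29)² + 0.0263(16000) + 2.6(49.3) = 47 − 293.509 + 420.8 + 128.18 = 302.471.
∂x/∂P_x = −2·0.349·P_x = -20.242, so E_p = -20.242·(29/302.471) ≈ -1.94.
|E_p| > 1: demand is elastic.

-1.94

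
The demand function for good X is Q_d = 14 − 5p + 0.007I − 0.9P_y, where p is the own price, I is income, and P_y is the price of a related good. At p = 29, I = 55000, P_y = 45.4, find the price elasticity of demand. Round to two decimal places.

-0.68

At the given point, Q_d = 14 − 5(29) + 0.007(55000) − 0.9(45.4) = 14 − 145 + 385 − 40.86 = 213.14.
∂Q_d/∂p = −5, so E_p = (−5)·(29/213.14) ≈ -0.68.
|E_p| < 1: demand is inelastic.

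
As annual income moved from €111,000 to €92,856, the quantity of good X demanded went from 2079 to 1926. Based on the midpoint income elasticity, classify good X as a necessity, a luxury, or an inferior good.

necessity

%ΔQ = (1926 − 2079)/[(2079+1926)/2] = -153/2002.5 ≈ -0.0764.
%ΔI = (92,856 − 111,000)/[(111,000+92,856)/2] = -18144/101928 ≈ -0.1780.
E_I = %ΔQ/%ΔI ≈ 0.429.
E_I ∈ (0,1): normal good (necessity).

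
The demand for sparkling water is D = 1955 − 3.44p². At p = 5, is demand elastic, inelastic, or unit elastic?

inelastic

At p = 5, D = 1869.
dD/dp = −2·3.44·p = −34.4.
Point elasticity E = (dD/dp)·(p/D) = -34.4 × 5/1869 ≈ -0.092.
|E| ≈ 0.092 < 1, so demand is inelastic.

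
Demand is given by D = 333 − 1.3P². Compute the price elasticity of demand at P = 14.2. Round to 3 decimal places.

-7.398

At P = 14.2, D = 70.868.
dD/dP = −2·1.3·P = −36.92.
Point elasticity E = (dD/dP)·(P/D) = -36.92 × 14.2/70.868 ≈ -7.398.
|E| > 1, so demand is elastic at this price.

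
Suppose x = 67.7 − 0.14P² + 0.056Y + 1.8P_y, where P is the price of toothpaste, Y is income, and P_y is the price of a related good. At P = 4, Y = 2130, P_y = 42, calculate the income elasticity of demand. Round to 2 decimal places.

Substituting, x = 67.7 − 0.14(4)² + 0.056(2130) + 1.8(42) = 67.7 − 2.24 + 119.28 + 75.6 = 260.34.
∂x/∂Y = +0.056, so E_I = 0.056·(2130/260.34) ≈ 0.46.
E_I ∈ (0,1): normal good (necessity).

0.46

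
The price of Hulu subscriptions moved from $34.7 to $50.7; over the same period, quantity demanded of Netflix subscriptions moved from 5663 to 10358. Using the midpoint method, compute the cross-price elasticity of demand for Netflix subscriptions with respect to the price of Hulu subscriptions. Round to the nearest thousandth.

%ΔQ_x = (10358 − 5663)/[(5663+10358)/2] = 4695/8010.5 ≈ 0.5861.
%ΔP_y = (50.7 − 34.7)/[(34.7+50.7)/2] ≈ 0.3747.
E_xy = 0.5861/0.3747 ≈ 1.564.
E_xy > 0, so Netflix subscriptions and Hulu subscriptions are substitutes.

1.564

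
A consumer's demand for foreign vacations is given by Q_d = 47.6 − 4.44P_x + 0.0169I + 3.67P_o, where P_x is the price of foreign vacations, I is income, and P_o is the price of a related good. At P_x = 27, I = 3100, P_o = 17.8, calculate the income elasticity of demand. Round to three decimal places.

1.153

Substituting, Q_d = 47.6 − 4.44(27) + 0.0169(3100) + 3.67(17.8) = 47.6 − 119.88 + 52.39 + 65.326 = 45.436.
∂Q_d/∂I = +0.0169, so E_I = 0.0169·(3100/45.436) ≈ 1.153.
E_I > 1: normal good (luxury).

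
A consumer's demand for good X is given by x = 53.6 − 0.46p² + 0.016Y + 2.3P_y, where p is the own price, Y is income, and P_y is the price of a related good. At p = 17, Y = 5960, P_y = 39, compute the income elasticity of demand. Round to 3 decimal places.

Evaluating quantity at (p, Y, P_y) gives x = 53.6 − 0.46(17)² + 0.016(5960) + 2.3(39) = 53.6 − 132.94 + 95.36 + 89.7 = 105.72.
∂x/∂Y = +0.016, so E_I = 0.016·(5960/105.72) ≈ 0.902.
E_I ∈ (0,1): normal good (necessity).

0.902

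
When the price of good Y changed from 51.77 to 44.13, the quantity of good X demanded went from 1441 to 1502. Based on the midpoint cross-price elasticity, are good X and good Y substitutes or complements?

%ΔQ_x = (1502 − 1441)/[(1441+1502)/2] = 61/1471.5 ≈ 0.0415.
%ΔP_y = (44.13 − 51.77)/[(51.77+44.13)/2] ≈ -0.1593.
E_xy = 0.0415/-0.1593 ≈ -0.260.
E_xy < 0, so the goods are complements.

complements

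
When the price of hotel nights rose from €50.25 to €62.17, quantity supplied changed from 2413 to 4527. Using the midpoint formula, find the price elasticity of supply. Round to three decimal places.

%ΔQ = (4527 − 2413)/[(2413 + 4527)/2] = 2114/3470 ≈ 0.6092.
%ΔP = (62.17 − 50.25)/[(50.25 + 62.17)/2] = 11.92/56.21 ≈ 0.2121.
Arc elasticity E = %ΔQ/%ΔP ≈ 0.6092/0.2121 ≈ 2.873.
|E| > 1: supply is elastic over this range.

2.873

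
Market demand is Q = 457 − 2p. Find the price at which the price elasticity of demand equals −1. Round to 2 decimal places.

114.25

For linear demand Q = a − bp, E = −bp/(a − bp). |E| = 1 ⇒ bp = a − bp ⇒ p = a/(2b).
p = 457/(2·2) = 114.25.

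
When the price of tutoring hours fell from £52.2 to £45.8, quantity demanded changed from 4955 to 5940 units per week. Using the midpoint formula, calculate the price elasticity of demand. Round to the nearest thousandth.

%ΔQ = (5940 − 4955)/[(4955 + 5940)/2] = 985/5447.5 ≈ 0.1808.
%ΔP = (45.8 − 52.2)/[(52.2 + 45.8)/2] = -6.4/49 ≈ -0.1306.
Arc elasticity E = %ΔQ/%ΔP ≈ 0.1808/-0.1306 ≈ -1.384.
|E| > 1: demand is elastic over this range.

-1.384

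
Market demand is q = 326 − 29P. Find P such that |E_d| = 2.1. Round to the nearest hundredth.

Set −bP/(a − bP) = −2.1 ⇒ bP = 2.1(a − bP) ⇒ bP(1+2.1) = 2.1·a.
P = 2.1·326/(29·3.1) ≈ 7.62.

7.62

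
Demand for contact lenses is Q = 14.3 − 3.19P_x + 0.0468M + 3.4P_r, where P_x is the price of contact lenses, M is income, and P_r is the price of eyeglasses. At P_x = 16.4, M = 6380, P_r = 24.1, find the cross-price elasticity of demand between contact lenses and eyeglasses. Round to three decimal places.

First evaluate Q: 14.3 − 3.19(16.4) + 0.0468(6380) + 3.4(24.1) = 14.3 − 52.316 + 298.584 + 81.94 = 342.508.
∂Q/∂P_r = +3.4, so E_xy = 3.4·(24.1/342.508) ≈ 0.239.
E_xy > 0: the goods are substitutes.

0.239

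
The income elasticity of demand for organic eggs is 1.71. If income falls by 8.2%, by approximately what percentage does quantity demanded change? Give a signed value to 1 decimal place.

%ΔQ ≈ E × %ΔI = (1.71) × (-8.2%) ≈ -14.0%.

-14.0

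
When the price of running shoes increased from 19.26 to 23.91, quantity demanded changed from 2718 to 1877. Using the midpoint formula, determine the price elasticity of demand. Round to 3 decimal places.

-1.699

%Δq = (1877 − 2718)/[(2718 + 1877)/2] = -841/2297.5 ≈ -0.3661.
%ΔP = (23.91 − 19.26)/[(19.26 + 23.91)/2] = 4.65/21.585 ≈ 0.2154.
Arc elasticity E = %Δq/%ΔP ≈ -0.3661/0.2154 ≈ -1.699.
|E| > 1: demand is elastic over this range.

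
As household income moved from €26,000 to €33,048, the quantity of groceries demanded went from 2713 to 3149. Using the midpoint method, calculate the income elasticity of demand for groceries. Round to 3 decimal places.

0.623

%ΔQ = (3149 − 2713)/[(2713+3149)/2] = 436/2931 ≈ 0.1488.
%ΔM = (33,048 − 26,000)/[(26,000+33,048)/2] = 7048/29524 ≈ 0.2387.
E_I = %ΔQ/%ΔM ≈ 0.623.
E_I ∈ (0,1): normal good (necessity).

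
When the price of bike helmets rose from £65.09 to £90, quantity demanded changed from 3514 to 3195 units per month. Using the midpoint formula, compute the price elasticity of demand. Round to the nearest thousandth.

-0.296

%ΔQ = (3195 − 3514)/[(3514 + 3195)/2] = -319/3354.5 ≈ -0.0951.
%Δp = (90 − 65.09)/[(65.09 + 90)/2] = 24.91/77.545 ≈ 0.3212.
Arc elasticity E = %ΔQ/%Δp ≈ -0.0951/0.3212 ≈ -0.296.
|E| < 1: demand is inelastic over this range.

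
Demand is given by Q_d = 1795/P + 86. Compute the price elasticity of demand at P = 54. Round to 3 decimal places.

-0.279

At P = 54, Q_d = 119.2407.
dQ_d/dP = −1795/P² = −0.6156.
Point elasticity E = (dQ_d/dP)·(P/Q_d) = -0.6156 × 54/119.2407 ≈ -0.279.
|E| < 1, so demand is inelastic at this price.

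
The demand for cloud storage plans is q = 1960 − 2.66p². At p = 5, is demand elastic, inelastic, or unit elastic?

inelastic

At p = 5, q = 1893.5.
dq/dp = −2·2.66·p = −26.6.
Point elasticity E = (dq/dp)·(p/q) = -26.6 × 5/1893.5 ≈ -0.070.
|E| ≈ 0.070 < 1, so demand is inelastic.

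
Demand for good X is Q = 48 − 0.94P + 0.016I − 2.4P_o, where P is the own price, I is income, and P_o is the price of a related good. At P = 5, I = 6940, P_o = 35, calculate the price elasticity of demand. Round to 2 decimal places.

Q = 48 − 0.94(5) + 0.016(6940) − 2.4(35) = 48 − 4.7 + 111.04 − 84 = 70.34.
∂Q/∂P = −0.94, so E_p = (−0.94)·(5/70.34) ≈ -0.07.
|E_p| < 1: demand is inelastic.

-0.07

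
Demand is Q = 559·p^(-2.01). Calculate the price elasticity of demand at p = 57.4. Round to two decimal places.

For a Cobb–Douglas (constant-elasticity) form Q = A·p^α·…, the elasticity with respect to p equals the exponent α at every point.
Here the exponent on p is -2.01, so the price elasticity of demand is -2.01.

-2.01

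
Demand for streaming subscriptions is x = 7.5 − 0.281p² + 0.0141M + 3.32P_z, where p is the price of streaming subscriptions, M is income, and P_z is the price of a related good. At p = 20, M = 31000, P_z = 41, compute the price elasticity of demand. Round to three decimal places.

Substituting, x = 7.5 − 0.281(20)² + 0.0141(31000) + 3.32(41) = 7.5 − 112.4 + 437.1 + 136.12 = 468.32.
∂x/∂p = −2·0.281·p = -11.24, so E_p = -11.24·(20/468.32) ≈ -0.480.
|E_p| < 1: demand is inelastic.

-0.480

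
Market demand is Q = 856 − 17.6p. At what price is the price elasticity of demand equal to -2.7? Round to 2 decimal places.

35.49

Set −bp/(a − bp) = −2.7 ⇒ bp = 2.7(a − bp) ⇒ bp(1+2.7) = 2.7·a.
p = 2.7·856/(17.6·3.7) ≈ 35.49.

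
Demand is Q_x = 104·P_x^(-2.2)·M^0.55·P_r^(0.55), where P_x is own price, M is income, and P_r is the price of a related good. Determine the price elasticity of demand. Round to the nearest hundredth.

-2.20

For a Cobb–Douglas (constant-elasticity) form Q_x = A·P_x^α·…, the elasticity with respect to P_x equals the exponent α at every point.
Here the exponent on P_x is -2.2, so the price elasticity of demand is -2.20.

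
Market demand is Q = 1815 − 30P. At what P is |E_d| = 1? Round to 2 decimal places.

For linear demand Q = a − bP, E = −bP/(a − bP). |E| = 1 ⇒ bP = a − bP ⇒ P = a/(2b).
P = 1815/(2·30) = 30.25.

30.25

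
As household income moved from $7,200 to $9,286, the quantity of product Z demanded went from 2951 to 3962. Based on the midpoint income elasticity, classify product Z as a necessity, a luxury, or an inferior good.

%ΔQ = (3962 − 2951)/[(2951+3962)/2] = 1011/3456.5 ≈ 0.2925.
%ΔM = (9,286 − 7,200)/[(7,200+9,286)/2] = 2086/8243 ≈ 0.2531.
E_I = %ΔQ/%ΔM ≈ 1.156.
E_I > 1: normal good (luxury).

luxury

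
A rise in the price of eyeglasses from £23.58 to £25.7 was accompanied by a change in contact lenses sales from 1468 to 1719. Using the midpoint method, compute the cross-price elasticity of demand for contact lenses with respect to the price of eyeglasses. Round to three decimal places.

1.831

%ΔQ_x = (1719 − 1468)/[(1468+1719)/2] = 251/1593.5 ≈ 0.1575.
%ΔP_y = (25.7 − 23.58)/[(23.58+25.7)/2] ≈ 0.0860.
E_xy = 0.1575/0.0860 ≈ 1.831.
E_xy > 0, so contact lenses and eyeglasses are substitutes.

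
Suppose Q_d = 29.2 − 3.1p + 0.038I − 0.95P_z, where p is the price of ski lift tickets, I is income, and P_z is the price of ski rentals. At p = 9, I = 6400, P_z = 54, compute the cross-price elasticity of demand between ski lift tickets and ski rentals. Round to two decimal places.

First evaluate Q_d: 29.2 − 3.1(9) + 0.038(6400) − 0.95(54) = 29.2 − 27.9 + 243.2 − 51.3 = 193.2.
∂Q_d/∂P_z = −0.95, so E_xy = -0.95·(54/193.2) ≈ -0.27.
E_xy < 0: the goods are complements.

-0.27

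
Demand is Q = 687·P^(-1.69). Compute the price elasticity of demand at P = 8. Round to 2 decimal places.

-1.69

For a Cobb–Douglas (constant-elasticity) form Q = A·P^α·…, the elasticity with respect to P equals the exponent α at every point.
Here the exponent on P is -1.69, so the price elasticity of demand is -1.69.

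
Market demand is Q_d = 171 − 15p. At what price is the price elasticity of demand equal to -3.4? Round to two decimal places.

8.81

Set −bp/(a − bp) = −3.4 ⇒ bp = 3.4(a − bp) ⇒ bp(1+3.4) = 3.4·a.
p = 3.4·171/(15·4.4) ≈ 8.81.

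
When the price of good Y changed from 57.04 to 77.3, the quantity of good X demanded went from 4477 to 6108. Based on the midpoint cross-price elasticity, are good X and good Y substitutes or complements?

substitutes

%ΔQ_x = (6108 − 4477)/[(4477+6108)/2] = 1631/5292.5 ≈ 0.3082.
%ΔP_y = (77.3 − 57.04)/[(57.04+77.3)/2] ≈ 0.3016.
E_xy = 0.3082/0.3016 ≈ 1.022.
E_xy > 0, so the goods are substitutes.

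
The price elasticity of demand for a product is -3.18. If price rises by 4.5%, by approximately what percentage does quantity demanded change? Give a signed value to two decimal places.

-14.31

%ΔQ ≈ E × %ΔP = (-3.18) × (4.5%) = -14.31%.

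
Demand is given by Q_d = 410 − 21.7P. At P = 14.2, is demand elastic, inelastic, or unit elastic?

elastic

At P = 14.2, Q_d = 101.86.
dQ_d/dP = −21.7.
Point elasticity E = (dQ_d/dP)·(P/Q_d) = -21.7 × 14.2/101.86 ≈ -3.025.
|E| ≈ 3.025 > 1, so demand is elastic.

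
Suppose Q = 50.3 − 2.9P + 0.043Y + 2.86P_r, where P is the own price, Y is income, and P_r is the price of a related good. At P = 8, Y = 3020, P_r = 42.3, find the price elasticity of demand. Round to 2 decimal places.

Evaluating quantity at (P, Y, P_r) gives Q = 50.3 − 2.9(8) + 0.043(3020) + 2.86(42.3) = 50.3 − 23.2 + 129.86 + 120.978 = 277.938.
∂Q/∂P = −2.9, so E_p = (−2.9)·(8/277.938) ≈ -0.08.
|E_p| < 1: demand is inelastic.

-0.08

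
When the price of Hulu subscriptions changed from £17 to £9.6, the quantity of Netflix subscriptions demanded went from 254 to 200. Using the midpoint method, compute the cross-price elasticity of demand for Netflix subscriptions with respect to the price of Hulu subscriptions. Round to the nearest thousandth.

0.428

%ΔQ_x = (200 − 254)/[(254+200)/2] = -54/227 ≈ -0.2379.
%ΔP_y = (9.6 − 17)/[(17+9.6)/2] ≈ -0.5564.
E_xy = -0.2379/-0.5564 ≈ 0.428.
E_xy > 0, so Netflix subscriptions and Hulu subscriptions are substitutes.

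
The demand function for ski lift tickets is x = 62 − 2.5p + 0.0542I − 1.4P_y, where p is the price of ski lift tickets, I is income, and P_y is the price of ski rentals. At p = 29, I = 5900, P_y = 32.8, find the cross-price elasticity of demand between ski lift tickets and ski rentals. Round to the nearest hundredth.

-0.17

Substituting, x = 62 − 2.5(29) + 0.0542(5900) − 1.4(32.8) = 62 − 72.5 + 319.78 − 45.92 = 263.36.
∂x/∂P_y = −1.4, so E_xy = -1.4·(32.8/263.36) ≈ -0.17.
E_xy < 0: the goods are complements.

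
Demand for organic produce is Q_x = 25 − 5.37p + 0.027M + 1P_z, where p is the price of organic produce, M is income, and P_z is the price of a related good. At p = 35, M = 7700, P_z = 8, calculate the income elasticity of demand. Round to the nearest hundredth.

3.93

Q_x = 25 − 5.37(35) + 0.027(7700) + 1(8) = 25 − 187.95 + 207.9 + 8 = 52.95.
∂Q_x/∂M = +0.027, so E_I = 0.027·(7700/52.95) ≈ 3.93.
E_I > 1: normal good (luxury).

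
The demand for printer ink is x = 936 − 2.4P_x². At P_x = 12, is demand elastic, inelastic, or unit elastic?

elastic

At P_x = 12, x = 590.4.
dx/dP_x = −2·2.4·P_x = −57.6.
Point elasticity E = (dx/dP_x)·(P_x/x) = -57.6 × 12/590.4 ≈ -1.171.
|E| ≈ 1.171 > 1, so demand is elastic.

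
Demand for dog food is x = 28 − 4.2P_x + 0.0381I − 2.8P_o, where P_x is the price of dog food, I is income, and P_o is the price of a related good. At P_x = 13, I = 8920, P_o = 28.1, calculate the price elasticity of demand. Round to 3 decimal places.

-0.233

At the given point, x = 28 − 4.2(13) + 0.0381(8920) − 2.8(28.1) = 28 − 54.6 + 339.852 − 78.68 = 234.572.
∂x/∂P_x = −4.2, so E_p = (−4.2)·(13/234.572) ≈ -0.233.
|E_p| < 1: demand is inelastic.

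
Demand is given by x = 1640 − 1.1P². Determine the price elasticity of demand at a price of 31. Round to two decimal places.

At P = 31, x = 582.9.
dx/dP = −2·1.1·P = −68.2.
Point elasticity E = (dx/dP)·(P/x) = -68.2 × 31/582.9 ≈ -3.63.
|E| > 1, so demand is elastic at this price.

-3.63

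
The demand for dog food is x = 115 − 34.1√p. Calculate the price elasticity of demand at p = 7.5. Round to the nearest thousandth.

At p = 7.5, x = 21.6133.
dx/dp = −34.1/(2√p) = −34.1/(2·2.7386).
Point elasticity E = (dx/dp)·(p/x) = -6.2258 × 7.5/21.6133 ≈ -2.160.
|E| > 1, so demand is elastic at this price.

-2.160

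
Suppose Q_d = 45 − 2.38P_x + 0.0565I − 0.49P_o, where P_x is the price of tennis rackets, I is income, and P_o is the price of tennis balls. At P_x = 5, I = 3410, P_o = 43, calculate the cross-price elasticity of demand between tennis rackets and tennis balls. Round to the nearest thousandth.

-0.103

Substituting, Q_d = 45 − 2.38(5) + 0.0565(3410) − 0.49(43) = 45 − 11.9 + 192.665 − 21.07 = 204.695.
∂Q_d/∂P_o = −0.49, so E_xy = -0.49·(43/204.695) ≈ -0.103.
E_xy < 0: the goods are complements.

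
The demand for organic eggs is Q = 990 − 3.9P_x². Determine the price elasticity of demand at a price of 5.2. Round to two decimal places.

At P_x = 5.2, Q = 884.544.
dQ/dP_x = −2·3.9·P_x = −40.56.
Point elasticity E = (dQ/dP_x)·(P_x/Q) = -40.56 × 5.2/884.544 ≈ -0.24.
|E| < 1, so demand is inelastic at this price.

-0.24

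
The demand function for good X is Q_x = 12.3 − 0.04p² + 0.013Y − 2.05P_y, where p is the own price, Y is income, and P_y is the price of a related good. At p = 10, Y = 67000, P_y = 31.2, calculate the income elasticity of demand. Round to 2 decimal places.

1.07

At the given point, Q_x = 12.3 − 0.04(10)² + 0.013(67000) − 2.05(31.2) = 12.3 − 4 + 871 − 63.96 = 815.34.
∂Q_x/∂Y = +0.013, so E_I = 0.013·(67000/815.34) ≈ 1.07.
E_I > 1: normal good (luxury).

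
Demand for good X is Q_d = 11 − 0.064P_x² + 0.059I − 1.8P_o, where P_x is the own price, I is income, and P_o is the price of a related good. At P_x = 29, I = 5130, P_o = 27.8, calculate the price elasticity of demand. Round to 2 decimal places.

First evaluate Q_d: 11 − 0.064(29)² + 0.059(5130) − 1.8(27.8) = 11 − 53.824 + 302.67 − 50.04 = 209.806.
∂Q_d/∂P_x = −2·0.064·P_x = -3.712, so E_p = -3.712·(29/209.806) ≈ -0.51.
|E_p| < 1: demand is inelastic.

-0.51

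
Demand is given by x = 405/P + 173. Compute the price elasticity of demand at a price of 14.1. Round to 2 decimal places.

At P = 14.1, x = 201.7234.
dx/dP = −405/P² = −2.0371.
Point elasticity E = (dx/dP)·(P/x) = -2.0371 × 14.1/201.7234 ≈ -0.14.
|E| < 1, so demand is inelastic at this price.

-0.14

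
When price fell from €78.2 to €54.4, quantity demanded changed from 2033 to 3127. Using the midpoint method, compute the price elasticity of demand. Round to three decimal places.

-1.181

%ΔQ = (3127 − 2033)/[(2033 + 3127)/2] = 1094/2580 ≈ 0.4240.
%ΔP = (54.4 − 78.2)/[(78.2 + 54.4)/2] = -23.8/66.3 ≈ -0.3590.
Arc elasticity E = %ΔQ/%ΔP ≈ 0.4240/-0.3590 ≈ -1.181.
|E| > 1: demand is elastic over this range.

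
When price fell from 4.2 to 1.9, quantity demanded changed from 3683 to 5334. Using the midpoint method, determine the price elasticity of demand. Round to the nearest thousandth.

%Δq = (5334 − 3683)/[(3683 + 5334)/2] = 1651/4508.5 ≈ 0.3662.
%Δp = (1.9 − 4.2)/[(4.2 + 1.9)/2] = -2.3/3.05 ≈ -0.7541.
Arc elasticity E = %Δq/%Δp ≈ 0.3662/-0.7541 ≈ -0.486.
|E| < 1: demand is inelastic over this range.

-0.486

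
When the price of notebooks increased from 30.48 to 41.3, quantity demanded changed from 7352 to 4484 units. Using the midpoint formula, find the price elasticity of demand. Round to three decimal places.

%Δq = (4484 − 7352)/[(7352 + 4484)/2] = -2868/5918 ≈ -0.4846.
%Δp = (41.3 − 30.48)/[(30.48 + 41.3)/2] = 10.82/35.89 ≈ 0.3015.
Arc elasticity E = %Δq/%Δp ≈ -0.4846/0.3015 ≈ -1.607.
|E| > 1: demand is elastic over this range.

-1.607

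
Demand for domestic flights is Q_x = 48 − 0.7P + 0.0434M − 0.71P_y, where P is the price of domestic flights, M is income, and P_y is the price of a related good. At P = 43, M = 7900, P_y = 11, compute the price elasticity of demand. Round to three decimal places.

-0.085

Substituting, Q_x = 48 − 0.7(43) + 0.0434(7900) − 0.71(11) = 48 − 30.1 + 342.86 − 7.81 = 352.95.
∂Q_x/∂P = −0.7, so E_p = (−0.7)·(43/352.95) ≈ -0.085.
|E_p| < 1: demand is inelastic.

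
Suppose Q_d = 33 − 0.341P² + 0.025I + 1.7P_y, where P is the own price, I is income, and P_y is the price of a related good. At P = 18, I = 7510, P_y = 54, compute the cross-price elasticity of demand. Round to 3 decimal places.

At the given point, Q_d = 33 − 0.341(18)² + 0.025(7510) + 1.7(54) = 33 − 110.484 + 187.75 + 91.8 = 202.066.
∂Q_d/∂P_y = +1.7, so E_xy = 1.7·(54/202.066) ≈ 0.454.
E_xy > 0: the goods are substitutes.

0.454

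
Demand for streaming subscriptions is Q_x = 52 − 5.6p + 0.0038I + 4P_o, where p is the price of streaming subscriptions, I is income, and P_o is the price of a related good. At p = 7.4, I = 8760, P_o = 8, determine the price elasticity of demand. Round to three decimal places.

-0.546

Evaluating quantity at (p, I, P_o) gives Q_x = 52 − 5.6(7.4) + 0.0038(8760) + 4(8) = 52 − 41.44 + 33.288 + 32 = 75.848.
∂Q_x/∂p = −5.6, so E_p = (−5.6)·(7.4/75.848) ≈ -0.546.
|E_p| < 1: demand is inelastic.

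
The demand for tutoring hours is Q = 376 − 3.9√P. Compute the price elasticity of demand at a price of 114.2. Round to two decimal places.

-0.06

At P = 114.2, Q = 334.3229.
dQ/dP = −3.9/(2√P) = −3.9/(2·10.6864).
Point elasticity E = (dQ/dP)·(P/Q) = -0.1825 × 114.2/334.3229 ≈ -0.06.
|E| < 1, so demand is inelastic at this price.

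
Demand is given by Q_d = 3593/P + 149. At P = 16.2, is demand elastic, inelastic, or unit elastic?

inelastic

At P = 16.2, Q_d = 370.7901.
dQ_d/dP = −3593/P² = −13.6907.
Point elasticity E = (dQ_d/dP)·(P/Q_d) = -13.6907 × 16.2/370.7901 ≈ -0.598.
|E| ≈ 0.598 < 1, so demand is inelastic.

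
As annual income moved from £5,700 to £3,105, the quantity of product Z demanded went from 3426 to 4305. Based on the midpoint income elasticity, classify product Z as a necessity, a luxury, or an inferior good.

inferior

%ΔQ = (4305 − 3426)/[(3426+4305)/2] = 879/3865.5 ≈ 0.2274.
%ΔM = (3,105 − 5,700)/[(5,700+3,105)/2] = -2595/4402.5 ≈ -0.5894.
E_I = %ΔQ/%ΔM ≈ -0.386.
E_I < 0: inferior good.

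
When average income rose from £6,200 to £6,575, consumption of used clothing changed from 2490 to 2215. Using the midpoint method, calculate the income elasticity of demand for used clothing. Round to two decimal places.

-1.99

%ΔQ = (2215 − 2490)/[(2490+2215)/2] = -275/2352.5 ≈ -0.1169.
%ΔM = (6,575 − 6,200)/[(6,200+6,575)/2] = 375/6387.5 ≈ 0.0587.
E_I = %ΔQ/%ΔM ≈ -1.99.
E_I < 0: inferior good.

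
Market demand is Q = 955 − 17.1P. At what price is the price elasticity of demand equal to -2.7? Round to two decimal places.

40.75

Set −bP/(a − bP) = −2.7 ⇒ bP = 2.7(a − bP) ⇒ bP(1+2.7) = 2.7·a.
P = 2.7·955/(17.1·3.7) ≈ 40.75.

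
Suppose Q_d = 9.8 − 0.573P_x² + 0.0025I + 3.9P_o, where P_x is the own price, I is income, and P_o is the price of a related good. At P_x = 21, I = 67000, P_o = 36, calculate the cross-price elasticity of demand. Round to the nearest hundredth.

2.16

Evaluating quantity at (P_x, I, P_o) gives Q_d = 9.8 − 0.573(21)² + 0.0025(67000) + 3.9(36) = 9.8 − 252.693 + 167.5 + 140.4 = 65.007.
∂Q_d/∂P_o = +3.9, so E_xy = 3.9·(36/65.007) ≈ 2.16.
E_xy > 0: the goods are substitutes.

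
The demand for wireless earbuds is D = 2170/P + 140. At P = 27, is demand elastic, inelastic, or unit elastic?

inelastic

At P = 27, D = 220.3704.
dD/dP = −2170/P² = −2.9767.
Point elasticity E = (dD/dP)·(P/D) = -2.9767 × 27/220.3704 ≈ -0.365.
|E| ≈ 0.365 < 1, so demand is inelastic.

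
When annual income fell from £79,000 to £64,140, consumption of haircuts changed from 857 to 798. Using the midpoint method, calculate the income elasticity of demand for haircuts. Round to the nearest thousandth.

0.343

%ΔQ = (798 − 857)/[(857+798)/2] = -59/827.5 ≈ -0.0713.
%ΔI = (64,140 − 79,000)/[(79,000+64,140)/2] = -14860/71570 ≈ -0.2076.
E_I = %ΔQ/%ΔI ≈ 0.343.
E_I ∈ (0,1): normal good (necessity).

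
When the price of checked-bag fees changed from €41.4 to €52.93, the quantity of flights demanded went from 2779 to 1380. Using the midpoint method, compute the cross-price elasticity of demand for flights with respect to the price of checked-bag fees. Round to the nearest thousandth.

%ΔQ_x = (1380 − 2779)/[(2779+1380)/2] = -1399/2079.5 ≈ -0.6728.
%ΔP_y = (52.93 − 41.4)/[(41.4+52.93)/2] ≈ 0.2445.
E_xy = -0.6728/0.2445 ≈ -2.752.
E_xy < 0, so flights and checked-bag fees are complements.

-2.752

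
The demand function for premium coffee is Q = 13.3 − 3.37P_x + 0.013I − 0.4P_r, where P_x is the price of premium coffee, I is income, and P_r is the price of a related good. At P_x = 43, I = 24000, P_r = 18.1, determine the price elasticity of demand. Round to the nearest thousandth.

-0.837

Evaluating quantity at (P_x, I, P_r) gives Q = 13.3 − 3.37(43) + 0.013(24000) − 0.4(18.1) = 13.3 − 144.91 + 312 − 7.24 = 173.15.
∂Q/∂P_x = −3.37, so E_p = (−3.37)·(43/173.15) ≈ -0.837.
|E_p| < 1: demand is inelastic.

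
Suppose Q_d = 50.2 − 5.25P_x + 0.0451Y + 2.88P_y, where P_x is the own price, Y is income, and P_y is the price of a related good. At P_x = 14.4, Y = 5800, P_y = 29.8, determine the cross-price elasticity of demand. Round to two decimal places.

Q_d = 50.2 − 5.25(14.4) + 0.0451(5800) + 2.88(29.8) = 50.2 − 75.6 + 261.58 + 85.824 = 322.004.
∂Q_d/∂P_y = +2.88, so E_xy = 2.88·(29.8/322.004) ≈ 0.27.
E_xy > 0: the goods are substitutes.

0.27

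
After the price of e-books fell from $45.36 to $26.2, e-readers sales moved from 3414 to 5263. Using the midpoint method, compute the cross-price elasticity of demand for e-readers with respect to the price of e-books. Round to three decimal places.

-0.796

%ΔQ_x = (5263 − 3414)/[(3414+5263)/2] = 1849/4338.5 ≈ 0.4262.
%ΔP_y = (26.2 − 45.36)/[(45.36+26.2)/2] ≈ -0.5355.
E_xy = 0.4262/-0.5355 ≈ -0.796.
E_xy < 0, so e-readers and e-books are complements.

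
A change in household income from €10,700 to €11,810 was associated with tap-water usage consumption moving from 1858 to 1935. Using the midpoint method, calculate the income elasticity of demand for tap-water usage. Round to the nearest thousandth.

0.412

%ΔQ = (1935 − 1858)/[(1858+1935)/2] = 77/1896.5 ≈ 0.0406.
%ΔI = (11,810 − 10,700)/[(10,700+11,810)/2] = 1110/11255 ≈ 0.0986.
E_I = %ΔQ/%ΔI ≈ 0.412.
E_I ∈ (0,1): normal good (necessity).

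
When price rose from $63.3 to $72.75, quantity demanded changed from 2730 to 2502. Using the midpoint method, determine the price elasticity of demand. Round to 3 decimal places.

-0.627

%Δq = (2502 − 2730)/[(2730 + 2502)/2] = -228/2616 ≈ -0.0872.
%Δp = (72.75 − 63.3)/[(63.3 + 72.75)/2] = 9.45/68.025 ≈ 0.1389.
Arc elasticity E = %Δq/%Δp ≈ -0.0872/0.1389 ≈ -0.627.
|E| < 1: demand is inelastic over this range.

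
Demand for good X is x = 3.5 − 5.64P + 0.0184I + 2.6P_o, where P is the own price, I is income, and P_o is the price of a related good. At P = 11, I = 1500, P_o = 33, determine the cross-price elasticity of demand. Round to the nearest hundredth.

At the given point, x = 3.5 − 5.64(11) + 0.0184(1500) + 2.6(33) = 3.5 − 62.04 + 27.6 + 85.8 = 54.86.
∂x/∂P_o = +2.6, so E_xy = 2.6·(33/54.86) ≈ 1.56.
E_xy > 0: the goods are substitutes.

1.56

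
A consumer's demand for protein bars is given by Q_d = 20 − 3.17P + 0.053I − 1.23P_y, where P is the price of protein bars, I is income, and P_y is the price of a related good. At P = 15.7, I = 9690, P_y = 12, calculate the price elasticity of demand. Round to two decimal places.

Q_d = 20 − 3.17(15.7) + 0.053(9690) − 1.23(12) = 20 − 49.769 + 513.57 − 14.76 = 469.041.
∂Q_d/∂P = −3.17, so E_p = (−3.17)·(15.7/469.041) ≈ -0.11.
|E_p| < 1: demand is inelastic.

-0.11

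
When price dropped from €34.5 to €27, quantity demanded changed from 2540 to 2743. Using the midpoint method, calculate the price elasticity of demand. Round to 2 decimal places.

%ΔQ = (2743 − 2540)/[(2540 + 2743)/2] = 203/2641.5 ≈ 0.0769.
%Δp = (27 − 34.5)/[(34.5 + 27)/2] = -7.5/30.75 ≈ -0.2439.
Arc elasticity E = %ΔQ/%Δp ≈ 0.0769/-0.2439 ≈ -0.32.
|E| < 1: demand is inelastic over this range.

-0.32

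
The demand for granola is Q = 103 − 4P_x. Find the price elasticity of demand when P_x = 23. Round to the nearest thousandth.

At P_x = 23, Q = 11.
dQ/dP_x = −4.
Point elasticity E = (dQ/dP_x)·(P_x/Q) = -4 × 23/11 ≈ -8.364.
|E| > 1, so demand is elastic at this price.

-8.364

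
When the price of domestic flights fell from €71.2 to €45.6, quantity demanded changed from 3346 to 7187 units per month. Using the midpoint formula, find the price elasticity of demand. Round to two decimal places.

%ΔQ = (7187 − 3346)/[(3346 + 7187)/2] = 3841/5266.5 ≈ 0.7293.
%ΔP = (45.6 − 71.2)/[(71.2 + 45.6)/2] = -25.6/58.4 ≈ -0.4384.
Arc elasticity E = %ΔQ/%ΔP ≈ 0.7293/-0.4384 ≈ -1.66.
|E| > 1: demand is elastic over this range.

-1.66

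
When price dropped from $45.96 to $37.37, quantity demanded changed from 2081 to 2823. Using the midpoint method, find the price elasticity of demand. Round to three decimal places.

%Δq = (2823 − 2081)/[(2081 + 2823)/2] = 742/2452 ≈ 0.3026.
%ΔP = (37.37 − 45.96)/[(45.96 + 37.37)/2] = -8.59/41.665 ≈ -0.2062.
Arc elasticity E = %Δq/%ΔP ≈ 0.3026/-0.2062 ≈ -1.468.
|E| > 1: demand is elastic over this range.

-1.468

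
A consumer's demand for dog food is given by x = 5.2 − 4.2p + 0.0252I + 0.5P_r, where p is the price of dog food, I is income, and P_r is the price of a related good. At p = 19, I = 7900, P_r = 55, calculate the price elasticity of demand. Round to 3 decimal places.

At the given point, x = 5.2 − 4.2(19) + 0.0252(7900) + 0.5(55) = 5.2 − 79.8 + 199.08 + 27.5 = 151.98.
∂x/∂p = −4.2, so E_p = (−4.2)·(19/151.98) ≈ -0.525.
|E_p| < 1: demand is inelastic.

-0.525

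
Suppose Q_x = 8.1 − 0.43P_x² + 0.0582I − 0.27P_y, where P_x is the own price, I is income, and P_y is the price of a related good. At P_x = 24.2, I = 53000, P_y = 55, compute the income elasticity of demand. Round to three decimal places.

At the given point, Q_x = 8.1 − 0.43(24.2)² + 0.0582(53000) − 0.27(55) = 8.1 − 251.8252 + 3084.6 − 14.85 = 2826.0248.
∂Q_x/∂I = +0.0582, so E_I = 0.0582·(53000/2826.0248) ≈ 1.091.
E_I > 1: normal good (luxury).

1.091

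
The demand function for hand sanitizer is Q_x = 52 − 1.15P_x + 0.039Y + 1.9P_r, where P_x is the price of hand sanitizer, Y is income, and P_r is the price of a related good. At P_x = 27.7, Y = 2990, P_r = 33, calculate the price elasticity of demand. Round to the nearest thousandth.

Q_x = 52 − 1.15(27.7) + 0.039(2990) + 1.9(33) = 52 − 31.855 + 116.61 + 62.7 = 199.455.
∂Q_x/∂P_x = −1.15, so E_p = (−1.15)·(27.7/199.455) ≈ -0.160.
|E_p| < 1: demand is inelastic.

-0.160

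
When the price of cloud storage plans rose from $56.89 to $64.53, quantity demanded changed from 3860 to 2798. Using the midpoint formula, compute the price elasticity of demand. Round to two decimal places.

-2.53

%ΔQ = (2798 − 3860)/[(3860 + 2798)/2] = -1062/3329 ≈ -0.3190.
%ΔP = (64.53 − 56.89)/[(56.89 + 64.53)/2] = 7.64/60.71 ≈ 0.1258.
Arc elasticity E = %ΔQ/%ΔP ≈ -0.3190/0.1258 ≈ -2.53.
|E| > 1: demand is elastic over this range.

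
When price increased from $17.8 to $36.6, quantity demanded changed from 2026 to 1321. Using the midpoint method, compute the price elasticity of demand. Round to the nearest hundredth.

-0.61

%Δq = (1321 − 2026)/[(2026 + 1321)/2] = -705/1673.5 ≈ -0.4213.
%ΔP = (36.6 − 17.8)/[(17.8 + 36.6)/2] = 18.8/27.2 ≈ 0.6912.
Arc elasticity E = %Δq/%ΔP ≈ -0.4213/0.6912 ≈ -0.61.
|E| < 1: demand is inelastic over this range.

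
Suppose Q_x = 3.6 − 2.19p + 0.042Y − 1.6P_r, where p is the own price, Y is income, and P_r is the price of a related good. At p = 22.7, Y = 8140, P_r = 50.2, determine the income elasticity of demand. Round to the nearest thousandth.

First evaluate Q_x: 3.6 − 2.19(22.7) + 0.042(8140) − 1.6(50.2) = 3.6 − 49.713 + 341.88 − 80.32 = 215.447.
∂Q_x/∂Y = +0.042, so E_I = 0.042·(8140/215.447) ≈ 1.587.
E_I > 1: normal good (luxury).

1.587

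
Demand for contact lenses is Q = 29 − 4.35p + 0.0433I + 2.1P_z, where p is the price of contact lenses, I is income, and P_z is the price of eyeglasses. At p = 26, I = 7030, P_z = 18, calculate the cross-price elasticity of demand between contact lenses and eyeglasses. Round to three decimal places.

0.146

Substituting, Q = 29 − 4.35(26) + 0.0433(7030) + 2.1(18) = 29 − 113.1 + 304.399 + 37.8 = 258.099.
∂Q/∂P_z = +2.1, so E_xy = 2.1·(18/258.099) ≈ 0.146.
E_xy > 0: the goods are substitutes.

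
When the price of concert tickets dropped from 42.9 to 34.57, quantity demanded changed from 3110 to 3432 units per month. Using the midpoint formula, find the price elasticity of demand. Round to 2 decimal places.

-0.46

%Δq = (3432 − 3110)/[(3110 + 3432)/2] = 322/3271 ≈ 0.0984.
%Δp = (34.57 − 42.9)/[(42.9 + 34.57)/2] = -8.33/38.735 ≈ -0.2151.
Arc elasticity E = %Δq/%Δp ≈ 0.0984/-0.2151 ≈ -0.46.
|E| < 1: demand is inelastic over this range.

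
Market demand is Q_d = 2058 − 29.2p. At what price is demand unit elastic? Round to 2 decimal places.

For linear demand Q_d = a − bp, E = −bp/(a − bp). |E| = 1 ⇒ bp = a − bp ⇒ p = a/(2b).
p = 2058/(2·29.2) ≈ 35.24.

35.24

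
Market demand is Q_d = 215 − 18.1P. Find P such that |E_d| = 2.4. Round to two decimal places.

Set −bP/(a − bP) = −2.4 ⇒ bP = 2.4(a − bP) ⇒ bP(1+2.4) = 2.4·a.
P = 2.4·215/(18.1·3.4) ≈ 8.38.

8.38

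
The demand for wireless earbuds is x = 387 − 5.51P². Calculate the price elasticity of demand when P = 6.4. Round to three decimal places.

At P = 6.4, x = 161.3104.
dx/dP = −2·5.51·P = −70.528.
Point elasticity E = (dx/dP)·(P/x) = -70.528 × 6.4/161.3104 ≈ -2.798.
|E| > 1, so demand is elastic at this price.

-2.798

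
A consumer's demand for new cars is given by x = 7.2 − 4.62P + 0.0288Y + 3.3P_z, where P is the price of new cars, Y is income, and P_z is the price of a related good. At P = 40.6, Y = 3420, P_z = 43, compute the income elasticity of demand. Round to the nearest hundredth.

x = 7.2 − 4.62(40.6) + 0.0288(3420) + 3.3(43) = 7.2 − 187.572 + 98.496 + 141.9 = 60.024.
∂x/∂Y = +0.0288, so E_I = 0.0288·(3420/60.024) ≈ 1.64.
E_I > 1: normal good (luxury).

1.64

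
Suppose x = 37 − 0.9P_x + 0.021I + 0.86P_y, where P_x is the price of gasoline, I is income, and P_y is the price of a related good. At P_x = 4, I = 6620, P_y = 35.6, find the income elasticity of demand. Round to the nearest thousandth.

0.685

First evaluate x: 37 − 0.9(4) + 0.021(6620) + 0.86(35.6) = 37 − 3.6 + 139.02 + 30.616 = 203.036.
∂x/∂I = +0.021, so E_I = 0.021·(6620/203.036) ≈ 0.685.
E_I ∈ (0,1): normal good (necessity).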